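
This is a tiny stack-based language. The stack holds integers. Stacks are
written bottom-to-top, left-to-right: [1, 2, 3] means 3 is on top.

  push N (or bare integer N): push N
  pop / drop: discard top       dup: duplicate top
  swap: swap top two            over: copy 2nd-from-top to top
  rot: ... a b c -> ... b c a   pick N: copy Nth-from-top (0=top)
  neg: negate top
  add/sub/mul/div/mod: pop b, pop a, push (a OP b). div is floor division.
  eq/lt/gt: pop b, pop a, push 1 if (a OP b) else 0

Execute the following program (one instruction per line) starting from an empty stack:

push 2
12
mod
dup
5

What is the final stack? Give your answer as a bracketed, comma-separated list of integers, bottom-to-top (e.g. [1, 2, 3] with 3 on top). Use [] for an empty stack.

After 'push 2': [2]
After 'push 12': [2, 12]
After 'mod': [2]
After 'dup': [2, 2]
After 'push 5': [2, 2, 5]

Answer: [2, 2, 5]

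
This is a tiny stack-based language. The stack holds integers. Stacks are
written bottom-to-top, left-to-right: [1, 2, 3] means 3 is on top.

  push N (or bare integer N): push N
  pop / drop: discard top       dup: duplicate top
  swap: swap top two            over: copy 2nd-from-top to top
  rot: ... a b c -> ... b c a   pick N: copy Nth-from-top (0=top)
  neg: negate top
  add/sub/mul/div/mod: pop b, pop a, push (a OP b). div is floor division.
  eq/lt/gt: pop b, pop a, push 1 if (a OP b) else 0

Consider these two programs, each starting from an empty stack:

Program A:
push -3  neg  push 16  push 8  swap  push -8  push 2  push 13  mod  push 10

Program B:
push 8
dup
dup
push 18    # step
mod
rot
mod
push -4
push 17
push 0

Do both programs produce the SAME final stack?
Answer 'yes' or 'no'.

Answer: no

Derivation:
Program A trace:
  After 'push -3': [-3]
  After 'neg': [3]
  After 'push 16': [3, 16]
  After 'push 8': [3, 16, 8]
  After 'swap': [3, 8, 16]
  After 'push -8': [3, 8, 16, -8]
  After 'push 2': [3, 8, 16, -8, 2]
  After 'push 13': [3, 8, 16, -8, 2, 13]
  After 'mod': [3, 8, 16, -8, 2]
  After 'push 10': [3, 8, 16, -8, 2, 10]
Program A final stack: [3, 8, 16, -8, 2, 10]

Program B trace:
  After 'push 8': [8]
  After 'dup': [8, 8]
  After 'dup': [8, 8, 8]
  After 'push 18': [8, 8, 8, 18]
  After 'mod': [8, 8, 8]
  After 'rot': [8, 8, 8]
  After 'mod': [8, 0]
  After 'push -4': [8, 0, -4]
  After 'push 17': [8, 0, -4, 17]
  After 'push 0': [8, 0, -4, 17, 0]
Program B final stack: [8, 0, -4, 17, 0]
Same: no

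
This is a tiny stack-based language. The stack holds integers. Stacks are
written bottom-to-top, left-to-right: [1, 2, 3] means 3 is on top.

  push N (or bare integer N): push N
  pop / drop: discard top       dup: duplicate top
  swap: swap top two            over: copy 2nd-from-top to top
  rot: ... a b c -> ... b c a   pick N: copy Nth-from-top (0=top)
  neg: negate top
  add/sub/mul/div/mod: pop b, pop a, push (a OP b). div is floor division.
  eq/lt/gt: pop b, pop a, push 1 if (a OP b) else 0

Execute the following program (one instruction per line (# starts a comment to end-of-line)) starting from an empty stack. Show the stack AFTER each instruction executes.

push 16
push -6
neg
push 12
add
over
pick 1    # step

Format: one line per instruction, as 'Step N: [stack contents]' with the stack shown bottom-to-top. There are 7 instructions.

Step 1: [16]
Step 2: [16, -6]
Step 3: [16, 6]
Step 4: [16, 6, 12]
Step 5: [16, 18]
Step 6: [16, 18, 16]
Step 7: [16, 18, 16, 18]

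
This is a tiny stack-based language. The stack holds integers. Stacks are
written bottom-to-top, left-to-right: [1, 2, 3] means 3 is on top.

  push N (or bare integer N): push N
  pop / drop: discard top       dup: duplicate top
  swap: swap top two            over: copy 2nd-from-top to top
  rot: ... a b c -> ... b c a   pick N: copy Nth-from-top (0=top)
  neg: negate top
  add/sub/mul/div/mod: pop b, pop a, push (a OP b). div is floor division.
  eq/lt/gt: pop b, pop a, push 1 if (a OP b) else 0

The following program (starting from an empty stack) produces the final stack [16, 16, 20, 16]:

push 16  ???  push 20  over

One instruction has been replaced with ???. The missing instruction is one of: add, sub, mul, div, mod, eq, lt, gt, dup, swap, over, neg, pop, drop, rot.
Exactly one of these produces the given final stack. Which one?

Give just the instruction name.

Stack before ???: [16]
Stack after ???:  [16, 16]
The instruction that transforms [16] -> [16, 16] is: dup

Answer: dup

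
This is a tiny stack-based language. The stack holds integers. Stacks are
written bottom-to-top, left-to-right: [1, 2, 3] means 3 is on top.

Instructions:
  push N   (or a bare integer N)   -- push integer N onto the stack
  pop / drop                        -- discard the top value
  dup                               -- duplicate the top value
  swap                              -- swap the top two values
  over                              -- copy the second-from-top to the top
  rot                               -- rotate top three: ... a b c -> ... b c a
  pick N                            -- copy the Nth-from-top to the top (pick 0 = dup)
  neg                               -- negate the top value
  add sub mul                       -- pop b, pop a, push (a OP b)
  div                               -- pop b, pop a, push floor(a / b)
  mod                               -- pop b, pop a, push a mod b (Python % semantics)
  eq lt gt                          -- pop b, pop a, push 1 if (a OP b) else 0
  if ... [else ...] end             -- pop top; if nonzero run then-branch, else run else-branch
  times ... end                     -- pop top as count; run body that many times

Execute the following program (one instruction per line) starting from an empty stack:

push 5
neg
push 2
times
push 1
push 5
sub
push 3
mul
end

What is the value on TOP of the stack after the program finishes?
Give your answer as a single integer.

After 'push 5': [5]
After 'neg': [-5]
After 'push 2': [-5, 2]
After 'times': [-5]
After 'push 1': [-5, 1]
After 'push 5': [-5, 1, 5]
After 'sub': [-5, -4]
After 'push 3': [-5, -4, 3]
After 'mul': [-5, -12]
After 'push 1': [-5, -12, 1]
After 'push 5': [-5, -12, 1, 5]
After 'sub': [-5, -12, -4]
After 'push 3': [-5, -12, -4, 3]
After 'mul': [-5, -12, -12]

Answer: -12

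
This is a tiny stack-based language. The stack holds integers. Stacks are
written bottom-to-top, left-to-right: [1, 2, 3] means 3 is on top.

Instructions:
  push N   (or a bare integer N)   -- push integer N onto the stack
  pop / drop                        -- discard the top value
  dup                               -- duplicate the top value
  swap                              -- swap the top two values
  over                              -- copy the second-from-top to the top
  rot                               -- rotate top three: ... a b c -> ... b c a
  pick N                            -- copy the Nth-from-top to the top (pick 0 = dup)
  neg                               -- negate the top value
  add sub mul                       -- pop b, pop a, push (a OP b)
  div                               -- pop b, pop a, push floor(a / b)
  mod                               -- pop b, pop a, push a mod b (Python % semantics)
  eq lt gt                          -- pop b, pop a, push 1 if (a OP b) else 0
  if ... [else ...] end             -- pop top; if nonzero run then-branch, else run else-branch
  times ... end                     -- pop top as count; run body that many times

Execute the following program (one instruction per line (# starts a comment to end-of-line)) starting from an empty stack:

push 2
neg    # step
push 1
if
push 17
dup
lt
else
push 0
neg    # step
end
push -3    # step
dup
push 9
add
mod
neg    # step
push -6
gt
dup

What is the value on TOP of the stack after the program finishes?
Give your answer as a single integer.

After 'push 2': [2]
After 'neg': [-2]
After 'push 1': [-2, 1]
After 'if': [-2]
After 'push 17': [-2, 17]
After 'dup': [-2, 17, 17]
After 'lt': [-2, 0]
After 'push -3': [-2, 0, -3]
After 'dup': [-2, 0, -3, -3]
After 'push 9': [-2, 0, -3, -3, 9]
After 'add': [-2, 0, -3, 6]
After 'mod': [-2, 0, 3]
After 'neg': [-2, 0, -3]
After 'push -6': [-2, 0, -3, -6]
After 'gt': [-2, 0, 1]
After 'dup': [-2, 0, 1, 1]

Answer: 1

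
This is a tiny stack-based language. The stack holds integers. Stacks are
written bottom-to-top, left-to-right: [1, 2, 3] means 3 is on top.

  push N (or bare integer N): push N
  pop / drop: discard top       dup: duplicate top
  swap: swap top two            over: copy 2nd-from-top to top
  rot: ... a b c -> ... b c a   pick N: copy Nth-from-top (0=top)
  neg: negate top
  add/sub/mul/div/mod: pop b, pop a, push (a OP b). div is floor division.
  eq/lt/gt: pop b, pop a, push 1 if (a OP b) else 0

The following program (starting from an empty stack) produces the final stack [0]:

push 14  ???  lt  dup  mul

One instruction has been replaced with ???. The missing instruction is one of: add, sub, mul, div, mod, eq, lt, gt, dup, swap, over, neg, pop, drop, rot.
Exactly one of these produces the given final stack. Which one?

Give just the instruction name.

Stack before ???: [14]
Stack after ???:  [14, 14]
The instruction that transforms [14] -> [14, 14] is: dup

Answer: dup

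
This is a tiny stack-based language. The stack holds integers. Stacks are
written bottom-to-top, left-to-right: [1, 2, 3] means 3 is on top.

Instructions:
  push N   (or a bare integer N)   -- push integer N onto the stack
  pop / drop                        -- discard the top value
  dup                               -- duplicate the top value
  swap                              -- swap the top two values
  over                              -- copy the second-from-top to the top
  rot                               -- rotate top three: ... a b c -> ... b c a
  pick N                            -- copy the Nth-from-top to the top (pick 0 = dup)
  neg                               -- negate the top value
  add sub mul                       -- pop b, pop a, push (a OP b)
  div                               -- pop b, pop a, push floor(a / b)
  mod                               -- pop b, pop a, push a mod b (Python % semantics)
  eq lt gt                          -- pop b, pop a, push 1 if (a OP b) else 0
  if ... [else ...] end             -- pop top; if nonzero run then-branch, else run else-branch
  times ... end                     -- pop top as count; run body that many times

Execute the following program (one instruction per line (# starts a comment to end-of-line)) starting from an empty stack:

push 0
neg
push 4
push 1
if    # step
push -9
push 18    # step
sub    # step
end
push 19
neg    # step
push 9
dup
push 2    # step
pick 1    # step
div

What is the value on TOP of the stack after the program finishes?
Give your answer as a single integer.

Answer: 0

Derivation:
After 'push 0': [0]
After 'neg': [0]
After 'push 4': [0, 4]
After 'push 1': [0, 4, 1]
After 'if': [0, 4]
After 'push -9': [0, 4, -9]
After 'push 18': [0, 4, -9, 18]
After 'sub': [0, 4, -27]
After 'push 19': [0, 4, -27, 19]
After 'neg': [0, 4, -27, -19]
After 'push 9': [0, 4, -27, -19, 9]
After 'dup': [0, 4, -27, -19, 9, 9]
After 'push 2': [0, 4, -27, -19, 9, 9, 2]
After 'pick 1': [0, 4, -27, -19, 9, 9, 2, 9]
After 'div': [0, 4, -27, -19, 9, 9, 0]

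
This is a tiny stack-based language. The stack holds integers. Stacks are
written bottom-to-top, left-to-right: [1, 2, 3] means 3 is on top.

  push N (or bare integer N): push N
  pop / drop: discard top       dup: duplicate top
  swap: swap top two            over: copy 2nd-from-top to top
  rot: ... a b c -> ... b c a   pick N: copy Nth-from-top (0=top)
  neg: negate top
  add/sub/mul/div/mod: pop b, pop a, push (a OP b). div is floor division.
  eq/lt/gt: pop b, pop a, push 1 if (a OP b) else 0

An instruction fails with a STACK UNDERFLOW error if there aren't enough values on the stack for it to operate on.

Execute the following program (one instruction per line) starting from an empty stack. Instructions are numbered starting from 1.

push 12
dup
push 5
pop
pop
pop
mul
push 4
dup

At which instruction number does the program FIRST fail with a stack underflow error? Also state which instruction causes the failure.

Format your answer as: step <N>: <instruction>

Step 1 ('push 12'): stack = [12], depth = 1
Step 2 ('dup'): stack = [12, 12], depth = 2
Step 3 ('push 5'): stack = [12, 12, 5], depth = 3
Step 4 ('pop'): stack = [12, 12], depth = 2
Step 5 ('pop'): stack = [12], depth = 1
Step 6 ('pop'): stack = [], depth = 0
Step 7 ('mul'): needs 2 value(s) but depth is 0 — STACK UNDERFLOW

Answer: step 7: mul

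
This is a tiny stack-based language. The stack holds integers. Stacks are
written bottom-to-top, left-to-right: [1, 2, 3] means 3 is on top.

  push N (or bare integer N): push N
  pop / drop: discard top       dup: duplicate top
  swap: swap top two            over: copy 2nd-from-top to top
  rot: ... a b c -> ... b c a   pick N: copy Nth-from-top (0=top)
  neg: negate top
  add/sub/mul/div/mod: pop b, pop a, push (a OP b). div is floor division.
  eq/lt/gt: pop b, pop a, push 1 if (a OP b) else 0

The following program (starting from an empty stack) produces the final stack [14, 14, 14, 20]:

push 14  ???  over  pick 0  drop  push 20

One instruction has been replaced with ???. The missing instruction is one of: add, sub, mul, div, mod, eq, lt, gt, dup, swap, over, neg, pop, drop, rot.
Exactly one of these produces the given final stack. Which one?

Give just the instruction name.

Answer: dup

Derivation:
Stack before ???: [14]
Stack after ???:  [14, 14]
The instruction that transforms [14] -> [14, 14] is: dup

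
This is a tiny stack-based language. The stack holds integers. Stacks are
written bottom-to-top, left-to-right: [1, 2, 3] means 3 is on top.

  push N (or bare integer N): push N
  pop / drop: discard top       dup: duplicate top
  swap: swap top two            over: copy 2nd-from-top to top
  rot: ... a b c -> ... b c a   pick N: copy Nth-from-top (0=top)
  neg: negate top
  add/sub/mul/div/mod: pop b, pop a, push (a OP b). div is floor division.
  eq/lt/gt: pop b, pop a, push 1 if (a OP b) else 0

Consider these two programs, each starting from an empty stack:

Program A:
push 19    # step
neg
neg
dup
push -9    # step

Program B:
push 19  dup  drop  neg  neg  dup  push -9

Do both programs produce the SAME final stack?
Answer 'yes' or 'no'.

Answer: yes

Derivation:
Program A trace:
  After 'push 19': [19]
  After 'neg': [-19]
  After 'neg': [19]
  After 'dup': [19, 19]
  After 'push -9': [19, 19, -9]
Program A final stack: [19, 19, -9]

Program B trace:
  After 'push 19': [19]
  After 'dup': [19, 19]
  After 'drop': [19]
  After 'neg': [-19]
  After 'neg': [19]
  After 'dup': [19, 19]
  After 'push -9': [19, 19, -9]
Program B final stack: [19, 19, -9]
Same: yes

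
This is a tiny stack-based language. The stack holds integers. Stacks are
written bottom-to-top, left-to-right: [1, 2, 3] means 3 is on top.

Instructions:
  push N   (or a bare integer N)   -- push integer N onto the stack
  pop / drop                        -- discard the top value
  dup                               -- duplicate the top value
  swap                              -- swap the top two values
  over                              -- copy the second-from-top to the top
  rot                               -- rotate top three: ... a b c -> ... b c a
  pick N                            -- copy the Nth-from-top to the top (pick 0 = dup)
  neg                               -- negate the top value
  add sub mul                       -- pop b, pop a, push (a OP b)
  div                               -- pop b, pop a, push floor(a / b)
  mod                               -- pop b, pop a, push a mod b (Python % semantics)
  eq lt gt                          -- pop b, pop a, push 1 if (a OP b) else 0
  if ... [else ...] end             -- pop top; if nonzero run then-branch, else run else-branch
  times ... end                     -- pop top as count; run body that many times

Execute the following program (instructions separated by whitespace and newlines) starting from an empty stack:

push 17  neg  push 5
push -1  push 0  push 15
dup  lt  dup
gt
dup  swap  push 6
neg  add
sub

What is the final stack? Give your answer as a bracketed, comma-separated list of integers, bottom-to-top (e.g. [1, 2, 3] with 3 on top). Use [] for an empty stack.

Answer: [-17, 5, -1, 0, 6]

Derivation:
After 'push 17': [17]
After 'neg': [-17]
After 'push 5': [-17, 5]
After 'push -1': [-17, 5, -1]
After 'push 0': [-17, 5, -1, 0]
After 'push 15': [-17, 5, -1, 0, 15]
After 'dup': [-17, 5, -1, 0, 15, 15]
After 'lt': [-17, 5, -1, 0, 0]
After 'dup': [-17, 5, -1, 0, 0, 0]
After 'gt': [-17, 5, -1, 0, 0]
After 'dup': [-17, 5, -1, 0, 0, 0]
After 'swap': [-17, 5, -1, 0, 0, 0]
After 'push 6': [-17, 5, -1, 0, 0, 0, 6]
After 'neg': [-17, 5, -1, 0, 0, 0, -6]
After 'add': [-17, 5, -1, 0, 0, -6]
After 'sub': [-17, 5, -1, 0, 6]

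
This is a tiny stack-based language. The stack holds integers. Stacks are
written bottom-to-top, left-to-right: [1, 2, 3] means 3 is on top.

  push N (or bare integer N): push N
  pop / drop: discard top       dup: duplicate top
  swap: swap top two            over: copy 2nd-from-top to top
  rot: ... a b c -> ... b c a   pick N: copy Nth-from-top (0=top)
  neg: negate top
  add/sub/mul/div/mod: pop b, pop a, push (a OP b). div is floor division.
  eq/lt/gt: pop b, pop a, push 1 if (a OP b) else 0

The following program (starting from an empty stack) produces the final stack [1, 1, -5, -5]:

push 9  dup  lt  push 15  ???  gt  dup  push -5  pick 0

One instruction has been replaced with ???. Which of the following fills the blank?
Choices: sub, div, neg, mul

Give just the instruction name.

Answer: neg

Derivation:
Stack before ???: [0, 15]
Stack after ???:  [0, -15]
Checking each choice:
  sub: stack underflow (need 2, have 1)
  div: stack underflow (need 2, have 1)
  neg: MATCH
  mul: stack underflow (need 2, have 1)


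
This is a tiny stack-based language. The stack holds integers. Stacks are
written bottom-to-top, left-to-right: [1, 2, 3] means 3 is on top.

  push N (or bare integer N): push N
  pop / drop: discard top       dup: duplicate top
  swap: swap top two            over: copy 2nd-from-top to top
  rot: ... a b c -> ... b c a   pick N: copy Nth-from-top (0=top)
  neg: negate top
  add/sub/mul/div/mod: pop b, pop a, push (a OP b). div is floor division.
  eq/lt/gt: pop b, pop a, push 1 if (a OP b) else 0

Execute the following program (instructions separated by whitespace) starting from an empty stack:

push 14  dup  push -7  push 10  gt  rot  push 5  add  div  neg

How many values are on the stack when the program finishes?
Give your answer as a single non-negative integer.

After 'push 14': stack = [14] (depth 1)
After 'dup': stack = [14, 14] (depth 2)
After 'push -7': stack = [14, 14, -7] (depth 3)
After 'push 10': stack = [14, 14, -7, 10] (depth 4)
After 'gt': stack = [14, 14, 0] (depth 3)
After 'rot': stack = [14, 0, 14] (depth 3)
After 'push 5': stack = [14, 0, 14, 5] (depth 4)
After 'add': stack = [14, 0, 19] (depth 3)
After 'div': stack = [14, 0] (depth 2)
After 'neg': stack = [14, 0] (depth 2)

Answer: 2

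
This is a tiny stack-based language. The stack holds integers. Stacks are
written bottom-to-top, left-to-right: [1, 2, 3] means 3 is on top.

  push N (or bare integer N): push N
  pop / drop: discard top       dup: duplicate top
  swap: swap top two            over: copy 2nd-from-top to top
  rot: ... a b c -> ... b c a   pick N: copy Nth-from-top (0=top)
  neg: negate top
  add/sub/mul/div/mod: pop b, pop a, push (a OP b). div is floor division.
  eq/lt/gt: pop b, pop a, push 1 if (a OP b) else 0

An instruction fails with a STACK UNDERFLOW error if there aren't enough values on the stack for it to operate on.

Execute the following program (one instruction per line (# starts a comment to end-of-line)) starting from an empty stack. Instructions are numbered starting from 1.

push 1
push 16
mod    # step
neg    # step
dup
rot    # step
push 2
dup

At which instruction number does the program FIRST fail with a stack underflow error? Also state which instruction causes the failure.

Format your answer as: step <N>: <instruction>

Answer: step 6: rot

Derivation:
Step 1 ('push 1'): stack = [1], depth = 1
Step 2 ('push 16'): stack = [1, 16], depth = 2
Step 3 ('mod'): stack = [1], depth = 1
Step 4 ('neg'): stack = [-1], depth = 1
Step 5 ('dup'): stack = [-1, -1], depth = 2
Step 6 ('rot'): needs 3 value(s) but depth is 2 — STACK UNDERFLOW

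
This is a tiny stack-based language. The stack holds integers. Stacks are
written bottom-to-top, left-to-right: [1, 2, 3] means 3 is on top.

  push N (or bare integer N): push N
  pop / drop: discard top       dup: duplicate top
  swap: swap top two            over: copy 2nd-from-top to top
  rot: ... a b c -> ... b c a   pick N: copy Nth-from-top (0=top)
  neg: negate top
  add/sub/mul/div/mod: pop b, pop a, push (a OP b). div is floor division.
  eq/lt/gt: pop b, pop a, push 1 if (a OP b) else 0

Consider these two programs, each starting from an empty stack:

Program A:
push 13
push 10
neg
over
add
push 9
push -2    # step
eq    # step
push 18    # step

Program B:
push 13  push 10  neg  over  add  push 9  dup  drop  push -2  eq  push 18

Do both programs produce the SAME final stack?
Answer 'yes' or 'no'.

Answer: yes

Derivation:
Program A trace:
  After 'push 13': [13]
  After 'push 10': [13, 10]
  After 'neg': [13, -10]
  After 'over': [13, -10, 13]
  After 'add': [13, 3]
  After 'push 9': [13, 3, 9]
  After 'push -2': [13, 3, 9, -2]
  After 'eq': [13, 3, 0]
  After 'push 18': [13, 3, 0, 18]
Program A final stack: [13, 3, 0, 18]

Program B trace:
  After 'push 13': [13]
  After 'push 10': [13, 10]
  After 'neg': [13, -10]
  After 'over': [13, -10, 13]
  After 'add': [13, 3]
  After 'push 9': [13, 3, 9]
  After 'dup': [13, 3, 9, 9]
  After 'drop': [13, 3, 9]
  After 'push -2': [13, 3, 9, -2]
  After 'eq': [13, 3, 0]
  After 'push 18': [13, 3, 0, 18]
Program B final stack: [13, 3, 0, 18]
Same: yes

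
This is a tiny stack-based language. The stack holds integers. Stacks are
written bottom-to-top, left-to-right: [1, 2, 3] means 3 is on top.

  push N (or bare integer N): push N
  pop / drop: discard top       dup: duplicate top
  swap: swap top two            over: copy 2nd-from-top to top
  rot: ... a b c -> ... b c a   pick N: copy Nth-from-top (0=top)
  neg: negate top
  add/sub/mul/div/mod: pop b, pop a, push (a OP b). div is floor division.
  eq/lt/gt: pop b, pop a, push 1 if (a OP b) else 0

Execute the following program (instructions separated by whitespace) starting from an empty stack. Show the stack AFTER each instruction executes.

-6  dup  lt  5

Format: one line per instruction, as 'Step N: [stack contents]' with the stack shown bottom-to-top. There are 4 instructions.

Step 1: [-6]
Step 2: [-6, -6]
Step 3: [0]
Step 4: [0, 5]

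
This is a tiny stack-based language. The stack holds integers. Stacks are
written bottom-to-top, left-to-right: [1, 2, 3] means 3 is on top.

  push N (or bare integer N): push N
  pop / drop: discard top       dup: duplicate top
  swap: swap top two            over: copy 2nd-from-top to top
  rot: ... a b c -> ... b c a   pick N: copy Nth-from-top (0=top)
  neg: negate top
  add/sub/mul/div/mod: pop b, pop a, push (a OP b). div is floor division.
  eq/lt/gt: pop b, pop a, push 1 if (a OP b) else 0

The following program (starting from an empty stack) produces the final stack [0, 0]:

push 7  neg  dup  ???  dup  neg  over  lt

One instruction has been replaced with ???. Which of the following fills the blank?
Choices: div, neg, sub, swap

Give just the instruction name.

Answer: sub

Derivation:
Stack before ???: [-7, -7]
Stack after ???:  [0]
Checking each choice:
  div: produces [1, 1]
  neg: produces [-7, 7, 1]
  sub: MATCH
  swap: produces [-7, -7, 0]


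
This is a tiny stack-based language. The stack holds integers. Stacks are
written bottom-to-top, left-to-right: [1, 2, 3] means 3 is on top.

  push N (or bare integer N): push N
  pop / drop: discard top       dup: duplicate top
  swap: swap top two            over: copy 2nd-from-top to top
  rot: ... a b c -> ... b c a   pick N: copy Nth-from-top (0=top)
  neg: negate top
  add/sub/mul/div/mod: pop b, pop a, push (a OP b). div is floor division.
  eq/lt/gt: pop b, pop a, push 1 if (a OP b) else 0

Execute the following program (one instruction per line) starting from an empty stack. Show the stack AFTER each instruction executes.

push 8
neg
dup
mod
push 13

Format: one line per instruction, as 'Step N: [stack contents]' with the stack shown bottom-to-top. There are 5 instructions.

Step 1: [8]
Step 2: [-8]
Step 3: [-8, -8]
Step 4: [0]
Step 5: [0, 13]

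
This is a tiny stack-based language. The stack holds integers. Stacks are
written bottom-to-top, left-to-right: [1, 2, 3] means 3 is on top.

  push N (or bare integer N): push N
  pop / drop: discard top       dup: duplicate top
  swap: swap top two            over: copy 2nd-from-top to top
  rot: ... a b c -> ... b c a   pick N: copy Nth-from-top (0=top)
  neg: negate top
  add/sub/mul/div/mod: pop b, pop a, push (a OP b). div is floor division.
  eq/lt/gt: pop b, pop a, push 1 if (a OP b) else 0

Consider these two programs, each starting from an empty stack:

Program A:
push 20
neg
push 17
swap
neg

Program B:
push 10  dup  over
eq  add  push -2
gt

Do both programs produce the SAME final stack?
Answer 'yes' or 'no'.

Program A trace:
  After 'push 20': [20]
  After 'neg': [-20]
  After 'push 17': [-20, 17]
  After 'swap': [17, -20]
  After 'neg': [17, 20]
Program A final stack: [17, 20]

Program B trace:
  After 'push 10': [10]
  After 'dup': [10, 10]
  After 'over': [10, 10, 10]
  After 'eq': [10, 1]
  After 'add': [11]
  After 'push -2': [11, -2]
  After 'gt': [1]
Program B final stack: [1]
Same: no

Answer: no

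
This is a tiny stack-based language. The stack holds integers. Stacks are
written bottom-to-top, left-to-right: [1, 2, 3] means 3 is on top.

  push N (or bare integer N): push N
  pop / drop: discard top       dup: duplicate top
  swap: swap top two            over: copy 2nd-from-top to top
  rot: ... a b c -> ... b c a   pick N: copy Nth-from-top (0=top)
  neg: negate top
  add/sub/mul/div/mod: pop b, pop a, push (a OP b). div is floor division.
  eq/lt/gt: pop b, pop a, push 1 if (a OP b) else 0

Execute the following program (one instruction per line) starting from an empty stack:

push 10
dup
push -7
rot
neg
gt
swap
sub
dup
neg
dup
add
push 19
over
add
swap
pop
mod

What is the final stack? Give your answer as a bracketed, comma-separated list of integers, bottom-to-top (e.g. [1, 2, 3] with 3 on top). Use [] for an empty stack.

Answer: [28]

Derivation:
After 'push 10': [10]
After 'dup': [10, 10]
After 'push -7': [10, 10, -7]
After 'rot': [10, -7, 10]
After 'neg': [10, -7, -10]
After 'gt': [10, 1]
After 'swap': [1, 10]
After 'sub': [-9]
After 'dup': [-9, -9]
After 'neg': [-9, 9]
After 'dup': [-9, 9, 9]
After 'add': [-9, 18]
After 'push 19': [-9, 18, 19]
After 'over': [-9, 18, 19, 18]
After 'add': [-9, 18, 37]
After 'swap': [-9, 37, 18]
After 'pop': [-9, 37]
After 'mod': [28]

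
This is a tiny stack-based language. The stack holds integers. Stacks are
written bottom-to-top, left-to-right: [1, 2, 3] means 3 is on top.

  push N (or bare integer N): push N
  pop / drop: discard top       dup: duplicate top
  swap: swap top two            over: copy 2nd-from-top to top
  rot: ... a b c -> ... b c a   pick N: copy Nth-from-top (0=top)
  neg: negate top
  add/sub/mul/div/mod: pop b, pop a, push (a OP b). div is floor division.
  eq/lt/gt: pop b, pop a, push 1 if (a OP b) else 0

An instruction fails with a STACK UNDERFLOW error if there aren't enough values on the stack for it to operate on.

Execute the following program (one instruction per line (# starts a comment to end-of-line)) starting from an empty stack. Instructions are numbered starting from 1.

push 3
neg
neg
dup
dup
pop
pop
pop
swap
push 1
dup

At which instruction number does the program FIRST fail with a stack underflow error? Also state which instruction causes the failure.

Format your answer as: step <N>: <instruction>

Step 1 ('push 3'): stack = [3], depth = 1
Step 2 ('neg'): stack = [-3], depth = 1
Step 3 ('neg'): stack = [3], depth = 1
Step 4 ('dup'): stack = [3, 3], depth = 2
Step 5 ('dup'): stack = [3, 3, 3], depth = 3
Step 6 ('pop'): stack = [3, 3], depth = 2
Step 7 ('pop'): stack = [3], depth = 1
Step 8 ('pop'): stack = [], depth = 0
Step 9 ('swap'): needs 2 value(s) but depth is 0 — STACK UNDERFLOW

Answer: step 9: swap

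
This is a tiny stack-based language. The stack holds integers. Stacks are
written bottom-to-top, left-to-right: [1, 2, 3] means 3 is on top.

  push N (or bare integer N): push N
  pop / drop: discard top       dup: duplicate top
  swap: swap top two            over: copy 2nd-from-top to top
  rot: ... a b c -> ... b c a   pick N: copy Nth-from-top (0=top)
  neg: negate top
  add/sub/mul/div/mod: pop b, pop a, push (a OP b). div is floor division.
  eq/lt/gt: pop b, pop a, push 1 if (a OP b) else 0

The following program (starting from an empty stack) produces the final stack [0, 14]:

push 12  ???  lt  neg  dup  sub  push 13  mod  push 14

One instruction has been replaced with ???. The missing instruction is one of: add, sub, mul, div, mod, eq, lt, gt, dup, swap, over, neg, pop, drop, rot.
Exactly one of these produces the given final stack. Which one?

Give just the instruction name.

Answer: dup

Derivation:
Stack before ???: [12]
Stack after ???:  [12, 12]
The instruction that transforms [12] -> [12, 12] is: dup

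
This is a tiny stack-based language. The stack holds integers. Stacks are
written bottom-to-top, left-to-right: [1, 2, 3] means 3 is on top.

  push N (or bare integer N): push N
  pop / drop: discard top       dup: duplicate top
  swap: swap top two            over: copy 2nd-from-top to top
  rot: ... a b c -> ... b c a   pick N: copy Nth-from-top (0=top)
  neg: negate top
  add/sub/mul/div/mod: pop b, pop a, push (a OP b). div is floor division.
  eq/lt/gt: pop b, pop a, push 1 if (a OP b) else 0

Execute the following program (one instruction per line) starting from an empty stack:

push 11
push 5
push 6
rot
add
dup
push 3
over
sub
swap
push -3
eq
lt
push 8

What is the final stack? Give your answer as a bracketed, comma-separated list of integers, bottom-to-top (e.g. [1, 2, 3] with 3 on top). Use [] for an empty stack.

After 'push 11': [11]
After 'push 5': [11, 5]
After 'push 6': [11, 5, 6]
After 'rot': [5, 6, 11]
After 'add': [5, 17]
After 'dup': [5, 17, 17]
After 'push 3': [5, 17, 17, 3]
After 'over': [5, 17, 17, 3, 17]
After 'sub': [5, 17, 17, -14]
After 'swap': [5, 17, -14, 17]
After 'push -3': [5, 17, -14, 17, -3]
After 'eq': [5, 17, -14, 0]
After 'lt': [5, 17, 1]
After 'push 8': [5, 17, 1, 8]

Answer: [5, 17, 1, 8]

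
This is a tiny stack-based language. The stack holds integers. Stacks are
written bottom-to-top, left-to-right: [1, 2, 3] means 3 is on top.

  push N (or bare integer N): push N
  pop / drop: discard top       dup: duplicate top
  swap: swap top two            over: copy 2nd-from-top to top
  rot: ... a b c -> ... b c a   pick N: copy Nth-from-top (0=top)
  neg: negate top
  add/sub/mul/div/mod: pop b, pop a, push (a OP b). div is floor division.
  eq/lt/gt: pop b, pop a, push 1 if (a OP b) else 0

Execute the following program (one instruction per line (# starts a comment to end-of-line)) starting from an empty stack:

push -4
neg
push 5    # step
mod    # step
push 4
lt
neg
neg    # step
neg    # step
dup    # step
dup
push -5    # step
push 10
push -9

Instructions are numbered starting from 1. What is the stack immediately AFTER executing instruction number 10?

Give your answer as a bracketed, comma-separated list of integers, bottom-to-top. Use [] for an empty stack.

Step 1 ('push -4'): [-4]
Step 2 ('neg'): [4]
Step 3 ('push 5'): [4, 5]
Step 4 ('mod'): [4]
Step 5 ('push 4'): [4, 4]
Step 6 ('lt'): [0]
Step 7 ('neg'): [0]
Step 8 ('neg'): [0]
Step 9 ('neg'): [0]
Step 10 ('dup'): [0, 0]

Answer: [0, 0]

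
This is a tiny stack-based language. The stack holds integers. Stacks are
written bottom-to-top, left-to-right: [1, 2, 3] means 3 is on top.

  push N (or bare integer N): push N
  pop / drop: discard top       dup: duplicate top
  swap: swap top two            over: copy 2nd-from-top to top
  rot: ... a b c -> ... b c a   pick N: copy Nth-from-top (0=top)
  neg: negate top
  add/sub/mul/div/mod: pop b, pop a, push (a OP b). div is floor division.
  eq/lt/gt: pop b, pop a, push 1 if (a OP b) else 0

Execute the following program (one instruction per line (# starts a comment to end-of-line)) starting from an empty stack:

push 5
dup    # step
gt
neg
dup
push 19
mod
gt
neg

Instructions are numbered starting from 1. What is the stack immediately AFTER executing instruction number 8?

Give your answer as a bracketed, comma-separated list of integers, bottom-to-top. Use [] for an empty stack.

Step 1 ('push 5'): [5]
Step 2 ('dup'): [5, 5]
Step 3 ('gt'): [0]
Step 4 ('neg'): [0]
Step 5 ('dup'): [0, 0]
Step 6 ('push 19'): [0, 0, 19]
Step 7 ('mod'): [0, 0]
Step 8 ('gt'): [0]

Answer: [0]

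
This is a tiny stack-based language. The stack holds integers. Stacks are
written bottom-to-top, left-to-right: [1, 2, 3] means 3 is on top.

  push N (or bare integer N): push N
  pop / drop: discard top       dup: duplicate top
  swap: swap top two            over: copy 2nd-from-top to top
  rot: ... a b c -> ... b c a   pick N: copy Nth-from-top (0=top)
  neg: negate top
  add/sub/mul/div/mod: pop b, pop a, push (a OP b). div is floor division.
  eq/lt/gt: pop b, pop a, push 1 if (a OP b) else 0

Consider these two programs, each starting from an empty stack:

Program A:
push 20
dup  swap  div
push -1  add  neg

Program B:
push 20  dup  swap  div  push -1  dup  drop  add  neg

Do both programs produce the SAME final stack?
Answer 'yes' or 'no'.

Program A trace:
  After 'push 20': [20]
  After 'dup': [20, 20]
  After 'swap': [20, 20]
  After 'div': [1]
  After 'push -1': [1, -1]
  After 'add': [0]
  After 'neg': [0]
Program A final stack: [0]

Program B trace:
  After 'push 20': [20]
  After 'dup': [20, 20]
  After 'swap': [20, 20]
  After 'div': [1]
  After 'push -1': [1, -1]
  After 'dup': [1, -1, -1]
  After 'drop': [1, -1]
  After 'add': [0]
  After 'neg': [0]
Program B final stack: [0]
Same: yes

Answer: yes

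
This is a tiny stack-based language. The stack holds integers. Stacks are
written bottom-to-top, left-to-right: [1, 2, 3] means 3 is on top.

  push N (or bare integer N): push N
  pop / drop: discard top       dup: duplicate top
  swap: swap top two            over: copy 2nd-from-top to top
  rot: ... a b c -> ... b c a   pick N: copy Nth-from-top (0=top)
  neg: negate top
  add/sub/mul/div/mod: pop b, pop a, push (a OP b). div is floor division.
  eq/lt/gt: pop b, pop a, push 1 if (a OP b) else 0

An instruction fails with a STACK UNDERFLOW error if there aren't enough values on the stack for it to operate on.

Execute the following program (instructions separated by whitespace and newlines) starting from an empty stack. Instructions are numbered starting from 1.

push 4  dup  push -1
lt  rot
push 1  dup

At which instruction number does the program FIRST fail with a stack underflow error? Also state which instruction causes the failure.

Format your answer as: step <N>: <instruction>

Answer: step 5: rot

Derivation:
Step 1 ('push 4'): stack = [4], depth = 1
Step 2 ('dup'): stack = [4, 4], depth = 2
Step 3 ('push -1'): stack = [4, 4, -1], depth = 3
Step 4 ('lt'): stack = [4, 0], depth = 2
Step 5 ('rot'): needs 3 value(s) but depth is 2 — STACK UNDERFLOW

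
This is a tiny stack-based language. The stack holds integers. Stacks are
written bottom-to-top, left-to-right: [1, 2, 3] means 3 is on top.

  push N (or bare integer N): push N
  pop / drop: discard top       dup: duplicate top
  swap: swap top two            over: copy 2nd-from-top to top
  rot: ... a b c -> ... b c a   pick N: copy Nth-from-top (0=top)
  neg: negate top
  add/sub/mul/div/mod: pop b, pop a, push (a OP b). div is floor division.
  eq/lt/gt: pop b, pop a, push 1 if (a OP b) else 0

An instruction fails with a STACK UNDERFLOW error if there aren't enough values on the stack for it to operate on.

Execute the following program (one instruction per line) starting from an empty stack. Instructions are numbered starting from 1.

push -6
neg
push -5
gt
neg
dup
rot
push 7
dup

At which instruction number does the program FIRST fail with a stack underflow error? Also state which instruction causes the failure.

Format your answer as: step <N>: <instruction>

Step 1 ('push -6'): stack = [-6], depth = 1
Step 2 ('neg'): stack = [6], depth = 1
Step 3 ('push -5'): stack = [6, -5], depth = 2
Step 4 ('gt'): stack = [1], depth = 1
Step 5 ('neg'): stack = [-1], depth = 1
Step 6 ('dup'): stack = [-1, -1], depth = 2
Step 7 ('rot'): needs 3 value(s) but depth is 2 — STACK UNDERFLOW

Answer: step 7: rot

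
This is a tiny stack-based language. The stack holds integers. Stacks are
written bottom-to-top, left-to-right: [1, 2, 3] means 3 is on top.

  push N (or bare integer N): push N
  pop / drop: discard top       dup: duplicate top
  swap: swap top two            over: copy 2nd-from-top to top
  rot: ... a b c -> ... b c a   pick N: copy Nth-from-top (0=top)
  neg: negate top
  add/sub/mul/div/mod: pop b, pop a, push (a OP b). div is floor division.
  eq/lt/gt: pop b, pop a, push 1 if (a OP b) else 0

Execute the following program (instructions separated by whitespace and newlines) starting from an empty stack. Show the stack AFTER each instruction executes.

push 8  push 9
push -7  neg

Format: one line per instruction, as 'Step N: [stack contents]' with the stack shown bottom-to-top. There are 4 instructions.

Step 1: [8]
Step 2: [8, 9]
Step 3: [8, 9, -7]
Step 4: [8, 9, 7]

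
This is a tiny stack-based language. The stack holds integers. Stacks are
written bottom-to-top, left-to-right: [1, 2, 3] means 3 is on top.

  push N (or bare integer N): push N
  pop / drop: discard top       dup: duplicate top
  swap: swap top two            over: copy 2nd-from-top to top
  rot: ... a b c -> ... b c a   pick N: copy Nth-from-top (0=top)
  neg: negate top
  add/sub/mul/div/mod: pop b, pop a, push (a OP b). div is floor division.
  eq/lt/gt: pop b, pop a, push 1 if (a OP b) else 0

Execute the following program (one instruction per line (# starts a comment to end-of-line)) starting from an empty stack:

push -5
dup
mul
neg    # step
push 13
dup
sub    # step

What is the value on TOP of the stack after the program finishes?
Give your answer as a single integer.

After 'push -5': [-5]
After 'dup': [-5, -5]
After 'mul': [25]
After 'neg': [-25]
After 'push 13': [-25, 13]
After 'dup': [-25, 13, 13]
After 'sub': [-25, 0]

Answer: 0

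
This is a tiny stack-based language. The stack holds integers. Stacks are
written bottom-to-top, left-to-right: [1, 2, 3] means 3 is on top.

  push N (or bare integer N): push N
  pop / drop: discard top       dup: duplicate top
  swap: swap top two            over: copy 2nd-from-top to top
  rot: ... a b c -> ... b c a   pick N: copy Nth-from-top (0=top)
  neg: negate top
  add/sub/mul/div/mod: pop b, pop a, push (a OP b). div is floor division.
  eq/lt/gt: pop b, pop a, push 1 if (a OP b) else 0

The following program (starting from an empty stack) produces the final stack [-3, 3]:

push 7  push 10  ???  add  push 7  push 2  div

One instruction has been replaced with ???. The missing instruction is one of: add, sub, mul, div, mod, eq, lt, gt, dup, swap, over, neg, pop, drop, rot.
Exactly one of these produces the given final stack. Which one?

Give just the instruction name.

Stack before ???: [7, 10]
Stack after ???:  [7, -10]
The instruction that transforms [7, 10] -> [7, -10] is: neg

Answer: neg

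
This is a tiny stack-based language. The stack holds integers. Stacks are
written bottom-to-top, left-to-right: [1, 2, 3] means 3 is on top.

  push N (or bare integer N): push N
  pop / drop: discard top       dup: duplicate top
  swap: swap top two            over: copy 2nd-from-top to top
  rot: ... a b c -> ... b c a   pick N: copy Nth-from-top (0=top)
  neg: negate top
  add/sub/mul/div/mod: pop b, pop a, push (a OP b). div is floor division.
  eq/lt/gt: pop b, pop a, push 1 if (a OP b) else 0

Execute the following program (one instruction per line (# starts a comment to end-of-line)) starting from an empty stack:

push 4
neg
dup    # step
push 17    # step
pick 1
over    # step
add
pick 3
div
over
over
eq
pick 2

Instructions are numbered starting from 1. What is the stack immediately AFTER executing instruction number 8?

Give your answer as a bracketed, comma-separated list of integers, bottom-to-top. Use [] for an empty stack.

Answer: [-4, -4, 17, 13, -4]

Derivation:
Step 1 ('push 4'): [4]
Step 2 ('neg'): [-4]
Step 3 ('dup'): [-4, -4]
Step 4 ('push 17'): [-4, -4, 17]
Step 5 ('pick 1'): [-4, -4, 17, -4]
Step 6 ('over'): [-4, -4, 17, -4, 17]
Step 7 ('add'): [-4, -4, 17, 13]
Step 8 ('pick 3'): [-4, -4, 17, 13, -4]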